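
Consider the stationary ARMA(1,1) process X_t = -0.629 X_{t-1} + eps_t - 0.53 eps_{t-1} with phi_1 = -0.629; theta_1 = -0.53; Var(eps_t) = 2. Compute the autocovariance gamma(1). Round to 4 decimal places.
\gamma(1) = -5.1141

Multiply the model equation by X_{t-k} and take expectations. With theta_0 = psi_0 = 1 and psi_j the MA(infinity) weights, this gives
  gamma(k) - sum_i phi_i gamma(k-i) = c_k,
  c_k = sigma^2 * sum_{j=k..q} theta_j psi_{j-k}   (c_k = 0 for k > q),
using gamma(-m) = gamma(m).
psi-weights needed (psi_j = theta_j + sum_i phi_i psi_{j-i}):
  psi_1 = theta_1 + phi_1 = -0.53 + (-0.629) = -1.159
Right-hand sides:
  c_0 = sigma^2 (1 + theta_1 psi_1) = 2 * (1 + (-0.53)(-1.159)) = 2 * 1.61427 = 3.22854
  c_1 = sigma^2 theta_1 = 2 * (-0.53) = -1.06
  c_2 = 0
Equations for k = 0 and k = 1 (AR order 1):
  gamma(0) = phi_1 gamma(1) + c_0
  gamma(1) = phi_1 gamma(0) + c_1
Substituting the second into the first: gamma(0) (1 - phi_1^2) = c_0 + phi_1 c_1, so
  gamma(0) = (c_0 + phi_1 c_1) / (1 - phi_1^2) = (3.22854 + (-0.629)(-1.06)) / (1 - (-0.629)^2) = 3.89528 / 0.604359 = 6.445308.
  gamma(1) = phi_1 gamma(0) + c_1 = (-0.629)(6.445308) + (-1.06) = -5.114099.
Therefore gamma(1) = -5.1141 (to 4 decimal places).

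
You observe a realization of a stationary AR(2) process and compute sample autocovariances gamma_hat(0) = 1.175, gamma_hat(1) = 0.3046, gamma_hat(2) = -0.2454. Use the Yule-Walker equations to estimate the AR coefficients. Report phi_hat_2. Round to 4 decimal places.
\hat\phi_{2} = -0.2959

The Yule-Walker equations for an AR(p) process read, in matrix form,
  Gamma_p phi = r_p,   with   (Gamma_p)_{ij} = gamma(|i - j|),
                       (r_p)_i = gamma(i),   i,j = 1..p.
Substitute the sample gammas (Toeplitz matrix and right-hand side of size 2):
  Gamma_p = [[1.175, 0.3046], [0.3046, 1.175]]
  r_p     = [0.3046, -0.2454]
Written out:
  1.175 phi_1 + 0.3046 phi_2 = 0.3046
  0.3046 phi_1 + 1.175 phi_2 = -0.2454
Solve by Cramer's rule:
  det = gamma(0)^2 - gamma(1)^2 = (1.175)^2 - (0.3046)^2 = 1.380625 - 0.09278116 = 1.28784384
  phi_hat_1 = [gamma(1) gamma(0) - gamma(1) gamma(2)] / det = [(0.3046)(1.175) - (0.3046)(-0.2454)] / 1.28784384 = 0.43265384 / 1.28784384 = 0.336
  phi_hat_2 = [gamma(0) gamma(2) - gamma(1)^2] / det = [(1.175)(-0.2454) - (0.3046)^2] / 1.28784384 = -0.38112616 / 1.28784384 = -0.2959
So phi_hat = [0.3360, -0.2959].
Therefore phi_hat_2 = -0.2959.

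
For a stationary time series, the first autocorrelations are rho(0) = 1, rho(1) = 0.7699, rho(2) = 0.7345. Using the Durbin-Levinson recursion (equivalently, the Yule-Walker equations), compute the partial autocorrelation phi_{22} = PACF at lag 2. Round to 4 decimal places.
\phi_{22} = 0.3481

The PACF at lag k is phi_{kk}, the last component of the solution
to the Yule-Walker system G_k phi = r_k where
  (G_k)_{ij} = rho(|i - j|), (r_k)_i = rho(i), i,j = 1..k.
Equivalently, Durbin-Levinson gives phi_{kk} iteratively:
  phi_{11} = rho(1)
  phi_{kk} = [rho(k) - sum_{j=1..k-1} phi_{k-1,j} rho(k-j)]
            / [1 - sum_{j=1..k-1} phi_{k-1,j} rho(j)],
  phi_{k,j} = phi_{k-1,j} - phi_{kk} phi_{k-1,k-j},  j = 1..k-1.
Step k = 1:
  phi_11 = rho(1) = 0.7699.
Step k = 2:
  phi_22 = [rho(2) - phi_11 rho(1)] / [1 - phi_11 rho(1)] = [0.7345 - (0.7699)(0.7699)] / [1 - (0.7699)(0.7699)]
         = 0.14175399 / 0.40725399 = 0.3481.
Therefore phi_{22} = 0.3481.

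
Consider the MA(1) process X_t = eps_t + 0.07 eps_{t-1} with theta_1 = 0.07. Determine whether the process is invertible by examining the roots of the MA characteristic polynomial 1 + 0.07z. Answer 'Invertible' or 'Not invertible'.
\text{Invertible}

The MA(q) characteristic polynomial is P(z) = 1 + 0.07z.
Invertibility requires all roots to lie outside the unit circle, i.e. |z| > 1 for every root.
This is linear in z: 1 + (0.07) z = 0  =>  z = -1/(0.07) = -14.285714,  |z| = 14.285714.
Moduli of all roots: 14.2857.
All moduli strictly greater than 1? Yes.
Verdict: Invertible.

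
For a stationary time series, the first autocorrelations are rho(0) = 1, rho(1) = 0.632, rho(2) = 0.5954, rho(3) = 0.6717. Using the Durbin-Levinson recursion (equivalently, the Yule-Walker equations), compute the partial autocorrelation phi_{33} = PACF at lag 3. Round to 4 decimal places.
\phi_{33} = 0.3950

The PACF at lag k is phi_{kk}, the last component of the solution
to the Yule-Walker system G_k phi = r_k where
  (G_k)_{ij} = rho(|i - j|), (r_k)_i = rho(i), i,j = 1..k.
Equivalently, Durbin-Levinson gives phi_{kk} iteratively:
  phi_{11} = rho(1)
  phi_{kk} = [rho(k) - sum_{j=1..k-1} phi_{k-1,j} rho(k-j)]
            / [1 - sum_{j=1..k-1} phi_{k-1,j} rho(j)],
  phi_{k,j} = phi_{k-1,j} - phi_{kk} phi_{k-1,k-j},  j = 1..k-1.
Step k = 1:
  phi_11 = rho(1) = 0.632.
Step k = 2:
  phi_22 = [rho(2) - phi_11 rho(1)] / [1 - phi_11 rho(1)] = [0.5954 - (0.632)(0.632)] / [1 - (0.632)(0.632)]
         = 0.195976 / 0.600576 = 0.326313.
  Update: phi_21 = phi_11 - phi_22 phi_11 = 0.632 - (0.326313)(0.632) = 0.42577.
Step k = 3:
  phi_33 = [rho(3) - phi_21 rho(2) - phi_22 rho(1)] / [1 - phi_21 rho(1) - phi_22 rho(2)]
    numerator   = 0.6717 - (0.42577)(0.5954) - (0.326313)(0.632) = 0.21196651
    denominator = 1 - (0.42577)(0.632) - (0.326313)(0.5954) = 0.5366264
  phi_33 = 0.21196651 / 0.5366264 = 0.395.
Therefore phi_{33} = 0.3950.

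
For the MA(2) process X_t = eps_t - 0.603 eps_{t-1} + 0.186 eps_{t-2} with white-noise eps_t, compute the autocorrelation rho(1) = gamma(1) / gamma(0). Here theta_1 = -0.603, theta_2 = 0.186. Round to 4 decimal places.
\rho(1) = -0.5115

For an MA(q) process with theta_0 = 1, the autocovariance is
  gamma(k) = sigma^2 * sum_{i=0..q-k} theta_i * theta_{i+k},
and rho(k) = gamma(k) / gamma(0). Sigma^2 cancels.
  numerator   = (1)*(-0.603) + (-0.603)*(0.186) = -0.715158.
  denominator = (1)^2 + (-0.603)^2 + (0.186)^2 = 1.398205.
  rho(1) = -0.715158 / 1.398205 = -0.5115.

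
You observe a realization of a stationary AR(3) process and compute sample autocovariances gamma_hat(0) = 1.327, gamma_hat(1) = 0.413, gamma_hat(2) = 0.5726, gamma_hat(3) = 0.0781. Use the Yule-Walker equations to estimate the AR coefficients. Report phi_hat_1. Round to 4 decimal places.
\hat\phi_{1} = 0.2630

The Yule-Walker equations for an AR(p) process read, in matrix form,
  Gamma_p phi = r_p,   with   (Gamma_p)_{ij} = gamma(|i - j|),
                       (r_p)_i = gamma(i),   i,j = 1..p.
Substitute the sample gammas (Toeplitz matrix and right-hand side of size 3):
  Gamma_p = [[1.327, 0.413, 0.5726], [0.413, 1.327, 0.413], [0.5726, 0.413, 1.327]]
  r_p     = [0.413, 0.5726, 0.0781]
Written out (R1..R3):
  (R1) 1.327 phi_1 + 0.413 phi_2 + 0.5726 phi_3 = 0.413
  (R2) 0.413 phi_1 + 1.327 phi_2 + 0.413 phi_3 = 0.5726
  (R3) 0.5726 phi_1 + 0.413 phi_2 + 1.327 phi_3 = 0.0781
Gaussian elimination:
  R2 <- R2 - (0.413/1.327) R1 = R2 - (0.311228) R1:  1.198463 phi_2 + 0.234791 phi_3 = 0.444063
  R3 <- R3 - (0.5726/1.327) R1 = R3 - (0.4315) R1:  0.234791 phi_2 + 1.079923 phi_3 = -0.100109
  R3 <- R3 - (0.234791/1.198463) R2 = R3 - (0.19591) R2:  1.033926 phi_3 = -0.187106
Back-substitution:
  phi_hat_3 = -0.187106 / 1.033926 = -0.180966
  phi_hat_2 = (0.444063 - (0.234791)(-0.180966)) / 1.198463 = 0.40598
  phi_hat_1 = (0.413 - (0.413)(0.40598) - (0.5726)(-0.180966)) / 1.327 = 0.262963
So phi_hat = [0.2630, 0.4060, -0.1810].
Therefore phi_hat_1 = 0.2630.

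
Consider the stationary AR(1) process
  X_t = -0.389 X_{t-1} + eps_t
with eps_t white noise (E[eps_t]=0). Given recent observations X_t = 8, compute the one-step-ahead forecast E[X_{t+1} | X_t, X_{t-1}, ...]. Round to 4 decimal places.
E[X_{t+1} \mid \mathcal F_t] = -3.1120

For an AR(p) model X_t = c + sum_i phi_i X_{t-i} + eps_t, the
one-step-ahead conditional mean is
  E[X_{t+1} | X_t, ...] = c + sum_i phi_i X_{t+1-i}.
Substitute known values:
  E[X_{t+1} | ...] = (-0.389) * (8)
                   = -3.1120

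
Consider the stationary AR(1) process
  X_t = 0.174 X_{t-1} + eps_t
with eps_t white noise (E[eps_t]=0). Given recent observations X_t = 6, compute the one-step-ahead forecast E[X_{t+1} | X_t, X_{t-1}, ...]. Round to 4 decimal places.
E[X_{t+1} \mid \mathcal F_t] = 1.0440

For an AR(p) model X_t = c + sum_i phi_i X_{t-i} + eps_t, the
one-step-ahead conditional mean is
  E[X_{t+1} | X_t, ...] = c + sum_i phi_i X_{t+1-i}.
Substitute known values:
  E[X_{t+1} | ...] = (0.174) * (6)
                   = 1.0440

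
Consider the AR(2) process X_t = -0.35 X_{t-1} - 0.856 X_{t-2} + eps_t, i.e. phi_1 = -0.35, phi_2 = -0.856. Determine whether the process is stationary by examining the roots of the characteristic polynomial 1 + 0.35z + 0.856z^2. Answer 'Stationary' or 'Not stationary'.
\text{Stationary}

The AR(p) characteristic polynomial is P(z) = 1 + 0.35z + 0.856z^2.
Stationarity requires all roots to lie outside the unit circle, i.e. |z| > 1 for every root.
Set 1 + (0.35) z + (0.856) z^2 = 0, i.e. a z^2 + b z + c = 0 with a = 0.856, b = 0.35, c = 1.
Discriminant D = b^2 - 4ac = (0.35)^2 - 4*(0.856)*1 = 0.1225 - (3.424) = -3.3015.
D < 0, so the roots are the complex-conjugate pair z = (-b +/- i sqrt(-D)) / (2a) = -0.2044 +/- 1.0613i.
For a conjugate pair |z|^2 = z * conj(z) = (product of roots) = c/a = 1/(0.856) = 1.168224, so |z| = sqrt(1.168224) = 1.0808 for both roots.
Moduli of all roots: 1.0808, 1.0808.
All moduli strictly greater than 1? Yes.
Verdict: Stationary.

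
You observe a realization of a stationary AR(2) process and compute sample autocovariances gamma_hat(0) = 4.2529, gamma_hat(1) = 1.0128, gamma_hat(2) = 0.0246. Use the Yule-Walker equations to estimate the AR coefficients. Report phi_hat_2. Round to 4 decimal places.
\hat\phi_{2} = -0.0540

The Yule-Walker equations for an AR(p) process read, in matrix form,
  Gamma_p phi = r_p,   with   (Gamma_p)_{ij} = gamma(|i - j|),
                       (r_p)_i = gamma(i),   i,j = 1..p.
Substitute the sample gammas (Toeplitz matrix and right-hand side of size 2):
  Gamma_p = [[4.2529, 1.0128], [1.0128, 4.2529]]
  r_p     = [1.0128, 0.0246]
Written out:
  4.2529 phi_1 + 1.0128 phi_2 = 1.0128
  1.0128 phi_1 + 4.2529 phi_2 = 0.0246
Solve by Cramer's rule:
  det = gamma(0)^2 - gamma(1)^2 = (4.2529)^2 - (1.0128)^2 = 18.08715841 - 1.02576384 = 17.06139457
  phi_hat_1 = [gamma(1) gamma(0) - gamma(1) gamma(2)] / det = [(1.0128)(4.2529) - (1.0128)(0.0246)] / 17.06139457 = 4.28242224 / 17.06139457 = 0.251
  phi_hat_2 = [gamma(0) gamma(2) - gamma(1)^2] / det = [(4.2529)(0.0246) - (1.0128)^2] / 17.06139457 = -0.9211425 / 17.06139457 = -0.054
So phi_hat = [0.2510, -0.0540].
Therefore phi_hat_2 = -0.0540.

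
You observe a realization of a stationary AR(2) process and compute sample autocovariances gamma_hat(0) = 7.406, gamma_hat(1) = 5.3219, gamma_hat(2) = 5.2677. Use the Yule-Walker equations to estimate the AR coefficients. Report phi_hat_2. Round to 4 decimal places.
\hat\phi_{2} = 0.4030

The Yule-Walker equations for an AR(p) process read, in matrix form,
  Gamma_p phi = r_p,   with   (Gamma_p)_{ij} = gamma(|i - j|),
                       (r_p)_i = gamma(i),   i,j = 1..p.
Substitute the sample gammas (Toeplitz matrix and right-hand side of size 2):
  Gamma_p = [[7.406, 5.3219], [5.3219, 7.406]]
  r_p     = [5.3219, 5.2677]
Written out:
  7.406 phi_1 + 5.3219 phi_2 = 5.3219
  5.3219 phi_1 + 7.406 phi_2 = 5.2677
Solve by Cramer's rule:
  det = gamma(0)^2 - gamma(1)^2 = (7.406)^2 - (5.3219)^2 = 54.848836 - 28.32261961 = 26.52621639
  phi_hat_1 = [gamma(1) gamma(0) - gamma(1) gamma(2)] / det = [(5.3219)(7.406) - (5.3219)(5.2677)] / 26.52621639 = 11.37981877 / 26.52621639 = 0.429
  phi_hat_2 = [gamma(0) gamma(2) - gamma(1)^2] / det = [(7.406)(5.2677) - (5.3219)^2] / 26.52621639 = 10.68996659 / 26.52621639 = 0.403
So phi_hat = [0.4290, 0.4030].
Therefore phi_hat_2 = 0.4030.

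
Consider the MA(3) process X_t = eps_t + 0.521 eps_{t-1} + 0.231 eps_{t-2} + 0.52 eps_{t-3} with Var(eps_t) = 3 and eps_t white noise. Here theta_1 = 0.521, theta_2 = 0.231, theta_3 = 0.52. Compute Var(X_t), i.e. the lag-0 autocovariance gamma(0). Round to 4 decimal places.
\gamma(0) = 4.7856

For an MA(q) process X_t = eps_t + sum_i theta_i eps_{t-i} with
Var(eps_t) = sigma^2, the variance is
  gamma(0) = sigma^2 * (1 + sum_i theta_i^2).
  sum_i theta_i^2 = (0.521)^2 + (0.231)^2 + (0.52)^2 = 0.271441 + 0.053361 + 0.2704 = 0.595202.
  gamma(0) = 3 * (1 + 0.595202) = 3 * 1.595202 = 4.785606, which rounds to 4.7856.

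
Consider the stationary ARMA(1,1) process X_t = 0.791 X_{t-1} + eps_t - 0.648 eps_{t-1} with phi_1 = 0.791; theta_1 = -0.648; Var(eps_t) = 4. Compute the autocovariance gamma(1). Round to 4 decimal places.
\gamma(1) = 0.7448

Multiply the model equation by X_{t-k} and take expectations. With theta_0 = psi_0 = 1 and psi_j the MA(infinity) weights, this gives
  gamma(k) - sum_i phi_i gamma(k-i) = c_k,
  c_k = sigma^2 * sum_{j=k..q} theta_j psi_{j-k}   (c_k = 0 for k > q),
using gamma(-m) = gamma(m).
psi-weights needed (psi_j = theta_j + sum_i phi_i psi_{j-i}):
  psi_1 = theta_1 + phi_1 = -0.648 + (0.791) = 0.143
Right-hand sides:
  c_0 = sigma^2 (1 + theta_1 psi_1) = 4 * (1 + (-0.648)(0.143)) = 4 * 0.907336 = 3.629344
  c_1 = sigma^2 theta_1 = 4 * (-0.648) = -2.592
  c_2 = 0
Equations for k = 0 and k = 1 (AR order 1):
  gamma(0) = phi_1 gamma(1) + c_0
  gamma(1) = phi_1 gamma(0) + c_1
Substituting the second into the first: gamma(0) (1 - phi_1^2) = c_0 + phi_1 c_1, so
  gamma(0) = (c_0 + phi_1 c_1) / (1 - phi_1^2) = (3.629344 + (0.791)(-2.592)) / (1 - (0.791)^2) = 1.579072 / 0.374319 = 4.218519.
  gamma(1) = phi_1 gamma(0) + c_1 = (0.791)(4.218519) + (-2.592) = 0.744849.
Therefore gamma(1) = 0.7448 (to 4 decimal places).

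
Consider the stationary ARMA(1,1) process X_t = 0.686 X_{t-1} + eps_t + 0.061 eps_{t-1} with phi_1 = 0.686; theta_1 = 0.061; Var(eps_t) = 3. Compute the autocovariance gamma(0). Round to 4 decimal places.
\gamma(0) = 6.1621

Multiply the model equation by X_{t-k} and take expectations. With theta_0 = psi_0 = 1 and psi_j the MA(infinity) weights, this gives
  gamma(k) - sum_i phi_i gamma(k-i) = c_k,
  c_k = sigma^2 * sum_{j=k..q} theta_j psi_{j-k}   (c_k = 0 for k > q),
using gamma(-m) = gamma(m).
psi-weights needed (psi_j = theta_j + sum_i phi_i psi_{j-i}):
  psi_1 = theta_1 + phi_1 = 0.061 + (0.686) = 0.747
Right-hand sides:
  c_0 = sigma^2 (1 + theta_1 psi_1) = 3 * (1 + (0.061)(0.747)) = 3 * 1.045567 = 3.136701
  c_1 = sigma^2 theta_1 = 3 * (0.061) = 0.183
  c_2 = 0
Equations for k = 0 and k = 1 (AR order 1):
  gamma(0) = phi_1 gamma(1) + c_0
  gamma(1) = phi_1 gamma(0) + c_1
Substituting the second into the first: gamma(0) (1 - phi_1^2) = c_0 + phi_1 c_1, so
  gamma(0) = (c_0 + phi_1 c_1) / (1 - phi_1^2) = (3.136701 + (0.686)(0.183)) / (1 - (0.686)^2) = 3.262239 / 0.529404 = 6.162097.
Therefore gamma(0) = 6.1621 (to 4 decimal places).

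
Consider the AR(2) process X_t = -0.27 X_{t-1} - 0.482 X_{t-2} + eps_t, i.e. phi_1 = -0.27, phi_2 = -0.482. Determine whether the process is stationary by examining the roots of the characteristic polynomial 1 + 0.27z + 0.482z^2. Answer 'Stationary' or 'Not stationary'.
\text{Stationary}

The AR(p) characteristic polynomial is P(z) = 1 + 0.27z + 0.482z^2.
Stationarity requires all roots to lie outside the unit circle, i.e. |z| > 1 for every root.
Set 1 + (0.27) z + (0.482) z^2 = 0, i.e. a z^2 + b z + c = 0 with a = 0.482, b = 0.27, c = 1.
Discriminant D = b^2 - 4ac = (0.27)^2 - 4*(0.482)*1 = 0.0729 - (1.928) = -1.8551.
D < 0, so the roots are the complex-conjugate pair z = (-b +/- i sqrt(-D)) / (2a) = -0.2801 +/- 1.4129i.
For a conjugate pair |z|^2 = z * conj(z) = (product of roots) = c/a = 1/(0.482) = 2.074689, so |z| = sqrt(2.074689) = 1.4404 for both roots.
Moduli of all roots: 1.4404, 1.4404.
All moduli strictly greater than 1? Yes.
Verdict: Stationary.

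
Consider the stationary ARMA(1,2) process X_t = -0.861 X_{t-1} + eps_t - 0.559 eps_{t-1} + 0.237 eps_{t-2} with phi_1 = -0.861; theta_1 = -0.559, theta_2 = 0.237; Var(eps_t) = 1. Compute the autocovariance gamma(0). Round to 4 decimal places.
\gamma(0) = 11.2524

Multiply the model equation by X_{t-k} and take expectations. With theta_0 = psi_0 = 1 and psi_j the MA(infinity) weights, this gives
  gamma(k) - sum_i phi_i gamma(k-i) = c_k,
  c_k = sigma^2 * sum_{j=k..q} theta_j psi_{j-k}   (c_k = 0 for k > q),
using gamma(-m) = gamma(m).
psi-weights needed (psi_j = theta_j + sum_i phi_i psi_{j-i}):
  psi_1 = theta_1 + phi_1 = -0.559 + (-0.861) = -1.42
  psi_2 = theta_2 + phi_1 psi_1 = 0.237 + (-0.861)(-1.42) = 1.45962
Right-hand sides:
  c_0 = sigma^2 (1 + theta_1 psi_1 + theta_2 psi_2) = 1 * (1 + (-0.559)(-1.42) + (0.237)(1.45962)) = 1 * 2.13971 = 2.13971
  c_1 = sigma^2 (theta_1 + theta_2 psi_1) = 1 * (-0.559 + (0.237)(-1.42)) = -0.89554
  c_2 = sigma^2 theta_2 = 1 * (0.237) = 0.237
Equations for k = 0 and k = 1 (AR order 1):
  gamma(0) = phi_1 gamma(1) + c_0
  gamma(1) = phi_1 gamma(0) + c_1
Substituting the second into the first: gamma(0) (1 - phi_1^2) = c_0 + phi_1 c_1, so
  gamma(0) = (c_0 + phi_1 c_1) / (1 - phi_1^2) = (2.13971 + (-0.861)(-0.89554)) / (1 - (-0.861)^2) = 2.91077 / 0.258679 = 11.25244.
Therefore gamma(0) = 11.2524 (to 4 decimal places).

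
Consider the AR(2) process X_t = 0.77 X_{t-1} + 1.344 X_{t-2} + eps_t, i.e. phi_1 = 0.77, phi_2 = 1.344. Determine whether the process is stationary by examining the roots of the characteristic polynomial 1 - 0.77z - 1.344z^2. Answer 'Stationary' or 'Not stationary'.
\text{Not stationary}

The AR(p) characteristic polynomial is P(z) = 1 - 0.77z - 1.344z^2.
Stationarity requires all roots to lie outside the unit circle, i.e. |z| > 1 for every root.
Set 1 + (-0.77) z + (-1.344) z^2 = 0, i.e. a z^2 + b z + c = 0 with a = -1.344, b = -0.77, c = 1.
Discriminant D = b^2 - 4ac = (-0.77)^2 - 4*(-1.344)*1 = 0.5929 - (-5.376) = 5.9689.
D >= 0, so the roots are real: z = (-b +/- sqrt(D)) / (2a) = (0.77 +/- 2.443133) / (-2.688).
  z_1 = (0.77 + 2.443133) / (-2.688) = -1.1954,   |z_1| = 1.1954.
  z_2 = (0.77 - 2.443133) / (-2.688) = 0.6224,   |z_2| = 0.6224.
Moduli of all roots: 1.1954, 0.6224.
All moduli strictly greater than 1? No.
Verdict: Not stationary.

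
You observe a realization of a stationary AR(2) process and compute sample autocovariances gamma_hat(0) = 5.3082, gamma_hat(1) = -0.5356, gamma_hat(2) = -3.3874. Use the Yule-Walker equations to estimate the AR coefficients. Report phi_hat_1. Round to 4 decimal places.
\hat\phi_{1} = -0.1670

The Yule-Walker equations for an AR(p) process read, in matrix form,
  Gamma_p phi = r_p,   with   (Gamma_p)_{ij} = gamma(|i - j|),
                       (r_p)_i = gamma(i),   i,j = 1..p.
Substitute the sample gammas (Toeplitz matrix and right-hand side of size 2):
  Gamma_p = [[5.3082, -0.5356], [-0.5356, 5.3082]]
  r_p     = [-0.5356, -3.3874]
Written out:
  5.3082 phi_1 - 0.5356 phi_2 = -0.5356
  -0.5356 phi_1 + 5.3082 phi_2 = -3.3874
Solve by Cramer's rule:
  det = gamma(0)^2 - gamma(1)^2 = (5.3082)^2 - (-0.5356)^2 = 28.17698724 - 0.28686736 = 27.89011988
  phi_hat_1 = [gamma(1) gamma(0) - gamma(1) gamma(2)] / det = [(-0.5356)(5.3082) - (-0.5356)(-3.3874)] / 27.89011988 = -4.65736336 / 27.89011988 = -0.167
  phi_hat_2 = [gamma(0) gamma(2) - gamma(1)^2] / det = [(5.3082)(-3.3874) - (-0.5356)^2] / 27.89011988 = -18.26786404 / 27.89011988 = -0.655
So phi_hat = [-0.1670, -0.6550].
Therefore phi_hat_1 = -0.1670.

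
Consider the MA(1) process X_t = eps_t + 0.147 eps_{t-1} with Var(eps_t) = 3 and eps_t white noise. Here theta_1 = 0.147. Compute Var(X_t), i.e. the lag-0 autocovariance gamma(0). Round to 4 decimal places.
\gamma(0) = 3.0648

For an MA(q) process X_t = eps_t + sum_i theta_i eps_{t-i} with
Var(eps_t) = sigma^2, the variance is
  gamma(0) = sigma^2 * (1 + sum_i theta_i^2).
  sum_i theta_i^2 = (0.147)^2 = 0.021609.
  gamma(0) = 3 * (1 + 0.021609) = 3 * 1.021609 = 3.064827, which rounds to 3.0648.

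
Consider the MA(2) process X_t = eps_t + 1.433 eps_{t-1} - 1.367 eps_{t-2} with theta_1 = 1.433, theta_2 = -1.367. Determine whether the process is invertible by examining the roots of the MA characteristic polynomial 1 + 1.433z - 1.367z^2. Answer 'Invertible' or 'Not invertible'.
\text{Not invertible}

The MA(q) characteristic polynomial is P(z) = 1 + 1.433z - 1.367z^2.
Invertibility requires all roots to lie outside the unit circle, i.e. |z| > 1 for every root.
Set 1 + (1.433) z + (-1.367) z^2 = 0, i.e. a z^2 + b z + c = 0 with a = -1.367, b = 1.433, c = 1.
Discriminant D = b^2 - 4ac = (1.433)^2 - 4*(-1.367)*1 = 2.053489 - (-5.468) = 7.521489.
D >= 0, so the roots are real: z = (-b +/- sqrt(D)) / (2a) = (-1.433 +/- 2.742533) / (-2.734).
  z_1 = (-1.433 + 2.742533) / (-2.734) = -0.479,   |z_1| = 0.479.
  z_2 = (-1.433 - 2.742533) / (-2.734) = 1.5273,   |z_2| = 1.5273.
Moduli of all roots: 0.4790, 1.5273.
All moduli strictly greater than 1? No.
Verdict: Not invertible.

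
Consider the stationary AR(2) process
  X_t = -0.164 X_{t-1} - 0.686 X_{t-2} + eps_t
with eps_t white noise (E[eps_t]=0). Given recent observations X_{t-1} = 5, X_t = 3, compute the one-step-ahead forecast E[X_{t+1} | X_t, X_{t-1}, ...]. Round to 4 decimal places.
E[X_{t+1} \mid \mathcal F_t] = -3.9220

For an AR(p) model X_t = c + sum_i phi_i X_{t-i} + eps_t, the
one-step-ahead conditional mean is
  E[X_{t+1} | X_t, ...] = c + sum_i phi_i X_{t+1-i}.
Substitute known values:
  E[X_{t+1} | ...] = (-0.164) * (3) + (-0.686) * (5)
                   = -3.9220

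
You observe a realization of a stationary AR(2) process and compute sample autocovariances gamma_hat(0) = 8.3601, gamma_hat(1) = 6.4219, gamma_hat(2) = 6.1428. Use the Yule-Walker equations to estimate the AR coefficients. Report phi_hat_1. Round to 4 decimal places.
\hat\phi_{1} = 0.4970

The Yule-Walker equations for an AR(p) process read, in matrix form,
  Gamma_p phi = r_p,   with   (Gamma_p)_{ij} = gamma(|i - j|),
                       (r_p)_i = gamma(i),   i,j = 1..p.
Substitute the sample gammas (Toeplitz matrix and right-hand side of size 2):
  Gamma_p = [[8.3601, 6.4219], [6.4219, 8.3601]]
  r_p     = [6.4219, 6.1428]
Written out:
  8.3601 phi_1 + 6.4219 phi_2 = 6.4219
  6.4219 phi_1 + 8.3601 phi_2 = 6.1428
Solve by Cramer's rule:
  det = gamma(0)^2 - gamma(1)^2 = (8.3601)^2 - (6.4219)^2 = 69.89127201 - 41.24079961 = 28.6504724
  phi_hat_1 = [gamma(1) gamma(0) - gamma(1) gamma(2)] / det = [(6.4219)(8.3601) - (6.4219)(6.1428)] / 28.6504724 = 14.23927887 / 28.6504724 = 0.497
  phi_hat_2 = [gamma(0) gamma(2) - gamma(1)^2] / det = [(8.3601)(6.1428) - (6.4219)^2] / 28.6504724 = 10.11362267 / 28.6504724 = 0.353
So phi_hat = [0.4970, 0.3530].
Therefore phi_hat_1 = 0.4970.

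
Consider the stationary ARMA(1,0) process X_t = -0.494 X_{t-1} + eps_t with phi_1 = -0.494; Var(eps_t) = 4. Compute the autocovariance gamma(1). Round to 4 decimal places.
\gamma(1) = -2.6139

Multiply the model equation by X_{t-k} and take expectations. With theta_0 = psi_0 = 1 and psi_j the MA(infinity) weights, this gives
  gamma(k) - sum_i phi_i gamma(k-i) = c_k,
  c_k = sigma^2 * sum_{j=k..q} theta_j psi_{j-k}   (c_k = 0 for k > q),
using gamma(-m) = gamma(m).
Pure AR (q = 0): c_0 = sigma^2 = 4, c_k = 0 for k >= 1.
Equations for k = 0 and k = 1 (AR order 1):
  gamma(0) = phi_1 gamma(1) + c_0
  gamma(1) = phi_1 gamma(0) + c_1
Substituting the second into the first: gamma(0) (1 - phi_1^2) = c_0 + phi_1 c_1, so
  gamma(0) = c_0 / (1 - phi_1^2) = 4 / (1 - (-0.494)^2) = 4 / 0.755964 = 5.291257.
  gamma(1) = phi_1 gamma(0) = (-0.494)(5.291257) = -2.613881.
Therefore gamma(1) = -2.6139 (to 4 decimal places).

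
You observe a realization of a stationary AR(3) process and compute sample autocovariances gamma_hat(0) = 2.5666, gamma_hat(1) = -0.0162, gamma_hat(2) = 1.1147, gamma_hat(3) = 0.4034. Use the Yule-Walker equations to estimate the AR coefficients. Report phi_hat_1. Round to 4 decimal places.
\hat\phi_{1} = -0.0900

The Yule-Walker equations for an AR(p) process read, in matrix form,
  Gamma_p phi = r_p,   with   (Gamma_p)_{ij} = gamma(|i - j|),
                       (r_p)_i = gamma(i),   i,j = 1..p.
Substitute the sample gammas (Toeplitz matrix and right-hand side of size 3):
  Gamma_p = [[2.5666, -0.0162, 1.1147], [-0.0162, 2.5666, -0.0162], [1.1147, -0.0162, 2.5666]]
  r_p     = [-0.0162, 1.1147, 0.4034]
Written out (R1..R3):
  (R1) 2.5666 phi_1 - 0.0162 phi_2 + 1.1147 phi_3 = -0.0162
  (R2) -0.0162 phi_1 + 2.5666 phi_2 - 0.0162 phi_3 = 1.1147
  (R3) 1.1147 phi_1 - 0.0162 phi_2 + 2.5666 phi_3 = 0.4034
Gaussian elimination:
  R2 <- R2 - (-0.0162/2.5666) R1 = R2 - (-0.006312) R1:  2.566498 phi_2 - 0.009164 phi_3 = 1.114598
  R3 <- R3 - (1.1147/2.5666) R1 = R3 - (0.43431) R1:  -0.009164 phi_2 + 2.082475 phi_3 = 0.410436
  R3 <- R3 - (-0.009164/2.566498) R2 = R3 - (-0.003571) R2:  2.082442 phi_3 = 0.414416
Back-substitution:
  phi_hat_3 = 0.414416 / 2.082442 = 0.199005
  phi_hat_2 = (1.114598 - (-0.009164)(0.199005)) / 2.566498 = 0.434998
  phi_hat_1 = (-0.0162 - (-0.0162)(0.434998) - (1.1147)(0.199005)) / 2.5666 = -0.089996
So phi_hat = [-0.0900, 0.4350, 0.1990].
Therefore phi_hat_1 = -0.0900.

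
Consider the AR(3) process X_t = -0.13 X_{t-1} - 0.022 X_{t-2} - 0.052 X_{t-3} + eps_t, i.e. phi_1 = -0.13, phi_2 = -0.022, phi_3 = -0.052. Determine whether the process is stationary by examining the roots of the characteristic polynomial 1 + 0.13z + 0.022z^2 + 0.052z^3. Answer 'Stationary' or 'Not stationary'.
\text{Stationary}

The AR(p) characteristic polynomial is P(z) = 1 + 0.13z + 0.022z^2 + 0.052z^3.
Stationarity requires all roots to lie outside the unit circle, i.e. |z| > 1 for every root.
Degree 3: look for a simple real root z0 first, then factor out (1 - z/z0) and solve the remaining quadratic.
Testing z0 = -2.5: P(-2.5) = 1 + (0.13)(-2.5) + (0.022)(-2.5)^2 + (0.052)(-2.5)^3
  = 1 + (-0.325) + (0.1375) + (-0.8125) = 0.  So z_0 = -2.5 is a root, |z_0| = 2.5.
Divide out the factor (1 + 0.4 z) = (1 - z/z0) (since 1/z0 = -0.4):
  P(z) = (1 + 0.4 z)(1 + (-0.27) z + (0.13) z^2)
  [check: z-coef -0.27 - (-0.4) = 0.13; z^2-coef 0.13 - (-0.4)(-0.27) = 0.022; z^3-coef -(-0.4)(0.13) = 0.052.]
Remaining roots from the quadratic factor 1 + (-0.27) z + (0.13) z^2:
  Set 1 + (-0.27) z + (0.13) z^2 = 0, i.e. a z^2 + b z + c = 0 with a = 0.13, b = -0.27, c = 1.
  Discriminant D = b^2 - 4ac = (-0.27)^2 - 4*(0.13)*1 = 0.0729 - (0.52) = -0.4471.
  D < 0, so the roots are the complex-conjugate pair z = (-b +/- i sqrt(-D)) / (2a) = 1.0385 +/- 2.5718i.
  For a conjugate pair |z|^2 = z * conj(z) = (product of roots) = c/a = 1/(0.13) = 7.692308, so |z| = sqrt(7.692308) = 2.7735 for both roots.
Moduli of all roots: 2.5000, 2.7735, 2.7735.
All moduli strictly greater than 1? Yes.
Verdict: Stationary.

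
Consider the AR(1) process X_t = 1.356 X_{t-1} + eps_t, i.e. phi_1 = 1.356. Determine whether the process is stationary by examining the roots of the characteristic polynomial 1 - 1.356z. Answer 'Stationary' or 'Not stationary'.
\text{Not stationary}

The AR(p) characteristic polynomial is P(z) = 1 - 1.356z.
Stationarity requires all roots to lie outside the unit circle, i.e. |z| > 1 for every root.
This is linear in z: 1 + (-1.356) z = 0  =>  z = -1/(-1.356) = 0.737463,  |z| = 0.737463.
Moduli of all roots: 0.7375.
All moduli strictly greater than 1? No.
Verdict: Not stationary.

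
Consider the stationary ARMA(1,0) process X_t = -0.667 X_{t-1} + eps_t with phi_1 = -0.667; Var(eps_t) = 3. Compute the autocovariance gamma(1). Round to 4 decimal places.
\gamma(1) = -3.6047

Multiply the model equation by X_{t-k} and take expectations. With theta_0 = psi_0 = 1 and psi_j the MA(infinity) weights, this gives
  gamma(k) - sum_i phi_i gamma(k-i) = c_k,
  c_k = sigma^2 * sum_{j=k..q} theta_j psi_{j-k}   (c_k = 0 for k > q),
using gamma(-m) = gamma(m).
Pure AR (q = 0): c_0 = sigma^2 = 3, c_k = 0 for k >= 1.
Equations for k = 0 and k = 1 (AR order 1):
  gamma(0) = phi_1 gamma(1) + c_0
  gamma(1) = phi_1 gamma(0) + c_1
Substituting the second into the first: gamma(0) (1 - phi_1^2) = c_0 + phi_1 c_1, so
  gamma(0) = c_0 / (1 - phi_1^2) = 3 / (1 - (-0.667)^2) = 3 / 0.555111 = 5.404325.
  gamma(1) = phi_1 gamma(0) = (-0.667)(5.404325) = -3.604684.
Therefore gamma(1) = -3.6047 (to 4 decimal places).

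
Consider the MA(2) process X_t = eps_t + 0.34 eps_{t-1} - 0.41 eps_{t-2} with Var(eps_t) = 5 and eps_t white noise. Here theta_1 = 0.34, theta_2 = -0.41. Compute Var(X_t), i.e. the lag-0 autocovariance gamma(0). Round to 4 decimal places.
\gamma(0) = 6.4185

For an MA(q) process X_t = eps_t + sum_i theta_i eps_{t-i} with
Var(eps_t) = sigma^2, the variance is
  gamma(0) = sigma^2 * (1 + sum_i theta_i^2).
  sum_i theta_i^2 = (0.34)^2 + (-0.41)^2 = 0.1156 + 0.1681 = 0.2837.
  gamma(0) = 5 * (1 + 0.2837) = 5 * 1.2837 = 6.4185.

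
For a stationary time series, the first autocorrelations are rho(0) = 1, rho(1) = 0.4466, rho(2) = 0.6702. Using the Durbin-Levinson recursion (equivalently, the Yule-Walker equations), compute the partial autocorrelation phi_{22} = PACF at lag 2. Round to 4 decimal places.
\phi_{22} = 0.5880

The PACF at lag k is phi_{kk}, the last component of the solution
to the Yule-Walker system G_k phi = r_k where
  (G_k)_{ij} = rho(|i - j|), (r_k)_i = rho(i), i,j = 1..k.
Equivalently, Durbin-Levinson gives phi_{kk} iteratively:
  phi_{11} = rho(1)
  phi_{kk} = [rho(k) - sum_{j=1..k-1} phi_{k-1,j} rho(k-j)]
            / [1 - sum_{j=1..k-1} phi_{k-1,j} rho(j)],
  phi_{k,j} = phi_{k-1,j} - phi_{kk} phi_{k-1,k-j},  j = 1..k-1.
Step k = 1:
  phi_11 = rho(1) = 0.4466.
Step k = 2:
  phi_22 = [rho(2) - phi_11 rho(1)] / [1 - phi_11 rho(1)] = [0.6702 - (0.4466)(0.4466)] / [1 - (0.4466)(0.4466)]
         = 0.47074844 / 0.80054844 = 0.588.
Therefore phi_{22} = 0.5880.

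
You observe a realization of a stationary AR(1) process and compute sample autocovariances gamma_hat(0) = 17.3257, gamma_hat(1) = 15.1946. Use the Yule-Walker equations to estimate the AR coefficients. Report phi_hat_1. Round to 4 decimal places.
\hat\phi_{1} = 0.8770

The Yule-Walker equations for an AR(p) process read, in matrix form,
  Gamma_p phi = r_p,   with   (Gamma_p)_{ij} = gamma(|i - j|),
                       (r_p)_i = gamma(i),   i,j = 1..p.
Substitute the sample gammas (Toeplitz matrix and right-hand side of size 1):
  Gamma_p = [[17.3257]]
  r_p     = [15.1946]
With p = 1 this is the single equation gamma(0) phi_1 = gamma(1):
  phi_hat_1 = gamma(1) / gamma(0) = 15.1946 / 17.3257 = 0.8770.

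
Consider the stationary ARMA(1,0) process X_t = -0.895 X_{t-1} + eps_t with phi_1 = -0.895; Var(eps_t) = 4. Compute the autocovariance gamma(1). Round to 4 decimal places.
\gamma(1) = -17.9922

Multiply the model equation by X_{t-k} and take expectations. With theta_0 = psi_0 = 1 and psi_j the MA(infinity) weights, this gives
  gamma(k) - sum_i phi_i gamma(k-i) = c_k,
  c_k = sigma^2 * sum_{j=k..q} theta_j psi_{j-k}   (c_k = 0 for k > q),
using gamma(-m) = gamma(m).
Pure AR (q = 0): c_0 = sigma^2 = 4, c_k = 0 for k >= 1.
Equations for k = 0 and k = 1 (AR order 1):
  gamma(0) = phi_1 gamma(1) + c_0
  gamma(1) = phi_1 gamma(0) + c_1
Substituting the second into the first: gamma(0) (1 - phi_1^2) = c_0 + phi_1 c_1, so
  gamma(0) = c_0 / (1 - phi_1^2) = 4 / (1 - (-0.895)^2) = 4 / 0.198975 = 20.103028.
  gamma(1) = phi_1 gamma(0) = (-0.895)(20.103028) = -17.99221.
Therefore gamma(1) = -17.9922 (to 4 decimal places).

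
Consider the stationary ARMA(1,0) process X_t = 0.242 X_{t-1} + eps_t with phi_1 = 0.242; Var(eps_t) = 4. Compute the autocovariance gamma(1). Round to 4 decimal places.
\gamma(1) = 1.0282

Multiply the model equation by X_{t-k} and take expectations. With theta_0 = psi_0 = 1 and psi_j the MA(infinity) weights, this gives
  gamma(k) - sum_i phi_i gamma(k-i) = c_k,
  c_k = sigma^2 * sum_{j=k..q} theta_j psi_{j-k}   (c_k = 0 for k > q),
using gamma(-m) = gamma(m).
Pure AR (q = 0): c_0 = sigma^2 = 4, c_k = 0 for k >= 1.
Equations for k = 0 and k = 1 (AR order 1):
  gamma(0) = phi_1 gamma(1) + c_0
  gamma(1) = phi_1 gamma(0) + c_1
Substituting the second into the first: gamma(0) (1 - phi_1^2) = c_0 + phi_1 c_1, so
  gamma(0) = c_0 / (1 - phi_1^2) = 4 / (1 - (0.242)^2) = 4 / 0.941436 = 4.248828.
  gamma(1) = phi_1 gamma(0) = (0.242)(4.248828) = 1.028216.
Therefore gamma(1) = 1.0282 (to 4 decimal places).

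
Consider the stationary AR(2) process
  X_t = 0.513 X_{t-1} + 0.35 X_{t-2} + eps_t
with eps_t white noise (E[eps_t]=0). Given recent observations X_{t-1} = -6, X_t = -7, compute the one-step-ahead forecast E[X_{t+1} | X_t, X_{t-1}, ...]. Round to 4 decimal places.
E[X_{t+1} \mid \mathcal F_t] = -5.6910

For an AR(p) model X_t = c + sum_i phi_i X_{t-i} + eps_t, the
one-step-ahead conditional mean is
  E[X_{t+1} | X_t, ...] = c + sum_i phi_i X_{t+1-i}.
Substitute known values:
  E[X_{t+1} | ...] = (0.513) * (-7) + (0.35) * (-6)
                   = -5.6910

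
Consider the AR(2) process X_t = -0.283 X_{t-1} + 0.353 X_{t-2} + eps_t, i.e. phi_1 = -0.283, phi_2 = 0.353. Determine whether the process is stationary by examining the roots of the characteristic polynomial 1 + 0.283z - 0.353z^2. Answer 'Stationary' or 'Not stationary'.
\text{Stationary}

The AR(p) characteristic polynomial is P(z) = 1 + 0.283z - 0.353z^2.
Stationarity requires all roots to lie outside the unit circle, i.e. |z| > 1 for every root.
Set 1 + (0.283) z + (-0.353) z^2 = 0, i.e. a z^2 + b z + c = 0 with a = -0.353, b = 0.283, c = 1.
Discriminant D = b^2 - 4ac = (0.283)^2 - 4*(-0.353)*1 = 0.080089 - (-1.412) = 1.492089.
D >= 0, so the roots are real: z = (-b +/- sqrt(D)) / (2a) = (-0.283 +/- 1.221511) / (-0.706).
  z_1 = (-0.283 + 1.221511) / (-0.706) = -1.3293,   |z_1| = 1.3293.
  z_2 = (-0.283 - 1.221511) / (-0.706) = 2.131,   |z_2| = 2.131.
Moduli of all roots: 1.3293, 2.1310.
All moduli strictly greater than 1? Yes.
Verdict: Stationary.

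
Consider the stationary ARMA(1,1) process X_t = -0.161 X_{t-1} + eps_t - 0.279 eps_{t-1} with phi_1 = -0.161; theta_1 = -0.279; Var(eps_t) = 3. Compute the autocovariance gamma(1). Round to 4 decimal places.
\gamma(1) = -1.4160

Multiply the model equation by X_{t-k} and take expectations. With theta_0 = psi_0 = 1 and psi_j the MA(infinity) weights, this gives
  gamma(k) - sum_i phi_i gamma(k-i) = c_k,
  c_k = sigma^2 * sum_{j=k..q} theta_j psi_{j-k}   (c_k = 0 for k > q),
using gamma(-m) = gamma(m).
psi-weights needed (psi_j = theta_j + sum_i phi_i psi_{j-i}):
  psi_1 = theta_1 + phi_1 = -0.279 + (-0.161) = -0.44
Right-hand sides:
  c_0 = sigma^2 (1 + theta_1 psi_1) = 3 * (1 + (-0.279)(-0.44)) = 3 * 1.12276 = 3.36828
  c_1 = sigma^2 theta_1 = 3 * (-0.279) = -0.837
  c_2 = 0
Equations for k = 0 and k = 1 (AR order 1):
  gamma(0) = phi_1 gamma(1) + c_0
  gamma(1) = phi_1 gamma(0) + c_1
Substituting the second into the first: gamma(0) (1 - phi_1^2) = c_0 + phi_1 c_1, so
  gamma(0) = (c_0 + phi_1 c_1) / (1 - phi_1^2) = (3.36828 + (-0.161)(-0.837)) / (1 - (-0.161)^2) = 3.503037 / 0.974079 = 3.596256.
  gamma(1) = phi_1 gamma(0) + c_1 = (-0.161)(3.596256) + (-0.837) = -1.415997.
Therefore gamma(1) = -1.4160 (to 4 decimal places).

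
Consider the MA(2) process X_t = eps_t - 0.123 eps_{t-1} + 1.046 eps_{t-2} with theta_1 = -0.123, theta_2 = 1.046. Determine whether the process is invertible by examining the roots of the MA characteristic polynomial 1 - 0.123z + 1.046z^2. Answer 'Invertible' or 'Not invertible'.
\text{Not invertible}

The MA(q) characteristic polynomial is P(z) = 1 - 0.123z + 1.046z^2.
Invertibility requires all roots to lie outside the unit circle, i.e. |z| > 1 for every root.
Set 1 + (-0.123) z + (1.046) z^2 = 0, i.e. a z^2 + b z + c = 0 with a = 1.046, b = -0.123, c = 1.
Discriminant D = b^2 - 4ac = (-0.123)^2 - 4*(1.046)*1 = 0.015129 - (4.184) = -4.168871.
D < 0, so the roots are the complex-conjugate pair z = (-b +/- i sqrt(-D)) / (2a) = 0.0588 +/- 0.976i.
For a conjugate pair |z|^2 = z * conj(z) = (product of roots) = c/a = 1/(1.046) = 0.956023, so |z| = sqrt(0.956023) = 0.9778 for both roots.
Moduli of all roots: 0.9778, 0.9778.
All moduli strictly greater than 1? No.
Verdict: Not invertible.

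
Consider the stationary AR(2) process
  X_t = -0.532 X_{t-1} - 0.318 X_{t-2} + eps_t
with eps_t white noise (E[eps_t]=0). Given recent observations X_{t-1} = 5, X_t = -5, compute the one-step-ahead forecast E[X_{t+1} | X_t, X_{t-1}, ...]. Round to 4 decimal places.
E[X_{t+1} \mid \mathcal F_t] = 1.0700

For an AR(p) model X_t = c + sum_i phi_i X_{t-i} + eps_t, the
one-step-ahead conditional mean is
  E[X_{t+1} | X_t, ...] = c + sum_i phi_i X_{t+1-i}.
Substitute known values:
  E[X_{t+1} | ...] = (-0.532) * (-5) + (-0.318) * (5)
                   = 1.0700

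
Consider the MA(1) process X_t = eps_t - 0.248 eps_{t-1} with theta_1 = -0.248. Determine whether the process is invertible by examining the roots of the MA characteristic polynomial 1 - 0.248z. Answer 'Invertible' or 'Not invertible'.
\text{Invertible}

The MA(q) characteristic polynomial is P(z) = 1 - 0.248z.
Invertibility requires all roots to lie outside the unit circle, i.e. |z| > 1 for every root.
This is linear in z: 1 + (-0.248) z = 0  =>  z = -1/(-0.248) = 4.032258,  |z| = 4.032258.
Moduli of all roots: 4.0323.
All moduli strictly greater than 1? Yes.
Verdict: Invertible.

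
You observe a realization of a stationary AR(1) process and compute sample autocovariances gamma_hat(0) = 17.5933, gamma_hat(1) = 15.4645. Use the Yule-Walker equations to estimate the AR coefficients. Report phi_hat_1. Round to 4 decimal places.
\hat\phi_{1} = 0.8790

The Yule-Walker equations for an AR(p) process read, in matrix form,
  Gamma_p phi = r_p,   with   (Gamma_p)_{ij} = gamma(|i - j|),
                       (r_p)_i = gamma(i),   i,j = 1..p.
Substitute the sample gammas (Toeplitz matrix and right-hand side of size 1):
  Gamma_p = [[17.5933]]
  r_p     = [15.4645]
With p = 1 this is the single equation gamma(0) phi_1 = gamma(1):
  phi_hat_1 = gamma(1) / gamma(0) = 15.4645 / 17.5933 = 0.8790.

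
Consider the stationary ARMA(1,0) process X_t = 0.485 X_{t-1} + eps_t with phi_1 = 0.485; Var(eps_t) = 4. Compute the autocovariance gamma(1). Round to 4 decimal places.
\gamma(1) = 2.5367

Multiply the model equation by X_{t-k} and take expectations. With theta_0 = psi_0 = 1 and psi_j the MA(infinity) weights, this gives
  gamma(k) - sum_i phi_i gamma(k-i) = c_k,
  c_k = sigma^2 * sum_{j=k..q} theta_j psi_{j-k}   (c_k = 0 for k > q),
using gamma(-m) = gamma(m).
Pure AR (q = 0): c_0 = sigma^2 = 4, c_k = 0 for k >= 1.
Equations for k = 0 and k = 1 (AR order 1):
  gamma(0) = phi_1 gamma(1) + c_0
  gamma(1) = phi_1 gamma(0) + c_1
Substituting the second into the first: gamma(0) (1 - phi_1^2) = c_0 + phi_1 c_1, so
  gamma(0) = c_0 / (1 - phi_1^2) = 4 / (1 - (0.485)^2) = 4 / 0.764775 = 5.230296.
  gamma(1) = phi_1 gamma(0) = (0.485)(5.230296) = 2.536694.
Therefore gamma(1) = 2.5367 (to 4 decimal places).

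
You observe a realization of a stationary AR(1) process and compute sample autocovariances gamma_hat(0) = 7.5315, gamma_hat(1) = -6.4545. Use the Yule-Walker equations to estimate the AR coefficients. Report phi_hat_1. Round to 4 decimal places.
\hat\phi_{1} = -0.8570

The Yule-Walker equations for an AR(p) process read, in matrix form,
  Gamma_p phi = r_p,   with   (Gamma_p)_{ij} = gamma(|i - j|),
                       (r_p)_i = gamma(i),   i,j = 1..p.
Substitute the sample gammas (Toeplitz matrix and right-hand side of size 1):
  Gamma_p = [[7.5315]]
  r_p     = [-6.4545]
With p = 1 this is the single equation gamma(0) phi_1 = gamma(1):
  phi_hat_1 = gamma(1) / gamma(0) = -6.4545 / 7.5315 = -0.8570.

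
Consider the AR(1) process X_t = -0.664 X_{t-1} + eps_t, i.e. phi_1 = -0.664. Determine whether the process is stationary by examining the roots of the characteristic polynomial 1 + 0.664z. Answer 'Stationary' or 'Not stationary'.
\text{Stationary}

The AR(p) characteristic polynomial is P(z) = 1 + 0.664z.
Stationarity requires all roots to lie outside the unit circle, i.e. |z| > 1 for every root.
This is linear in z: 1 + (0.664) z = 0  =>  z = -1/(0.664) = -1.506024,  |z| = 1.506024.
Moduli of all roots: 1.5060.
All moduli strictly greater than 1? Yes.
Verdict: Stationary.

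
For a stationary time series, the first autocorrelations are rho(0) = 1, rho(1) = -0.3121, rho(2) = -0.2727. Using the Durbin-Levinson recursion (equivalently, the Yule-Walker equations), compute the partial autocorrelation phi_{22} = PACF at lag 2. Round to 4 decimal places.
\phi_{22} = -0.4100

The PACF at lag k is phi_{kk}, the last component of the solution
to the Yule-Walker system G_k phi = r_k where
  (G_k)_{ij} = rho(|i - j|), (r_k)_i = rho(i), i,j = 1..k.
Equivalently, Durbin-Levinson gives phi_{kk} iteratively:
  phi_{11} = rho(1)
  phi_{kk} = [rho(k) - sum_{j=1..k-1} phi_{k-1,j} rho(k-j)]
            / [1 - sum_{j=1..k-1} phi_{k-1,j} rho(j)],
  phi_{k,j} = phi_{k-1,j} - phi_{kk} phi_{k-1,k-j},  j = 1..k-1.
Step k = 1:
  phi_11 = rho(1) = -0.3121.
Step k = 2:
  phi_22 = [rho(2) - phi_11 rho(1)] / [1 - phi_11 rho(1)] = [-0.2727 - (-0.3121)(-0.3121)] / [1 - (-0.3121)(-0.3121)]
         = -0.37010641 / 0.90259359 = -0.41.
Therefore phi_{22} = -0.4100.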